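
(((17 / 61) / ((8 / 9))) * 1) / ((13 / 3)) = 459 / 6344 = 0.07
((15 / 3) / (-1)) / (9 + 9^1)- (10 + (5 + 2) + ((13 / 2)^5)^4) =-171044673973927358002777 / 9437184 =-18124545836335008.20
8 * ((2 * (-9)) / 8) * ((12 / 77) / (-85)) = 0.03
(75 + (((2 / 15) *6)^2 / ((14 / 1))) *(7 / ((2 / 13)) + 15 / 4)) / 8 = 13519 / 1400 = 9.66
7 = 7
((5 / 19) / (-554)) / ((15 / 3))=-1 / 10526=-0.00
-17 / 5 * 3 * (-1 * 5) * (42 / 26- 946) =-626127 / 13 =-48163.62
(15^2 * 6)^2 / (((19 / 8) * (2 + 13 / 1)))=972000 / 19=51157.89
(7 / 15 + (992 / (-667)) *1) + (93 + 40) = 1320454 / 10005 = 131.98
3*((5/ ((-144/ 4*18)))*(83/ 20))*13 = -1079/ 864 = -1.25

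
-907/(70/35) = -907/2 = -453.50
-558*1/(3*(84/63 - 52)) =3.67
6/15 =2/5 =0.40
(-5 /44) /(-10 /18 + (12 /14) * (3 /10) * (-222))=1575 /798908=0.00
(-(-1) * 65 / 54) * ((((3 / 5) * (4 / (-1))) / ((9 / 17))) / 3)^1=-442 / 243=-1.82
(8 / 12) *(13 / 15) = 26 / 45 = 0.58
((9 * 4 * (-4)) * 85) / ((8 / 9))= -13770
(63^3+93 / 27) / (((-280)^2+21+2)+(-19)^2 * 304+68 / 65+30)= 146279510 / 110095857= 1.33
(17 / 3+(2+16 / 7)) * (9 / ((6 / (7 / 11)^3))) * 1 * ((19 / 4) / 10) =17689 / 9680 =1.83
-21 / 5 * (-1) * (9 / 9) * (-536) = -11256 / 5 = -2251.20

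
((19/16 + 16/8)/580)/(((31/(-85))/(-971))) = 841857/57536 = 14.63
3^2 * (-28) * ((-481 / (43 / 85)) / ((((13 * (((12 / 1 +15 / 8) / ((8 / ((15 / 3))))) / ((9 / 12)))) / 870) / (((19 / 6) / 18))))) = 10491040 / 43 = 243977.67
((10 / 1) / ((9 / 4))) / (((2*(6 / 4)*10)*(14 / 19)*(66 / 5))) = 95 / 6237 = 0.02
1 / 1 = 1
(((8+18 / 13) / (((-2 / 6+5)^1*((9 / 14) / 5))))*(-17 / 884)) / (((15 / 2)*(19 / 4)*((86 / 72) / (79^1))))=-77104 / 138073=-0.56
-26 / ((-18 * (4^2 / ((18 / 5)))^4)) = 9477 / 2560000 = 0.00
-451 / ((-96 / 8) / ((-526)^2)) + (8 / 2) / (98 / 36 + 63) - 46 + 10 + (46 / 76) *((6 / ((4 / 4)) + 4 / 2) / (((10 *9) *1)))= 10517587765183 / 1011465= 10398370.45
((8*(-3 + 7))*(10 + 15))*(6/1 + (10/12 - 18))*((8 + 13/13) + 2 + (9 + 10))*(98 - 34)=-17152000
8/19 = 0.42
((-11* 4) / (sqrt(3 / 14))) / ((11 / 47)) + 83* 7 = 581 - 188* sqrt(42) / 3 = 174.87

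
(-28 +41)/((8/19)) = 247/8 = 30.88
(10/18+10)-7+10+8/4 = 140/9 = 15.56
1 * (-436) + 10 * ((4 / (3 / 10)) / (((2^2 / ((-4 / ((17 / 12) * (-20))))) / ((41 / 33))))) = -241316 / 561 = -430.15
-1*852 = -852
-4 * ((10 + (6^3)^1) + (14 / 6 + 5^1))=-2800 / 3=-933.33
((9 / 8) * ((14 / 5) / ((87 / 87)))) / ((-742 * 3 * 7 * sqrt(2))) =-3 * sqrt(2) / 29680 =-0.00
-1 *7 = -7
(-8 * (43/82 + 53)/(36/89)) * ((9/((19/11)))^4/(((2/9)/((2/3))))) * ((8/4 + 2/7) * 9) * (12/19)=-162505179726912/5343161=-30413678.29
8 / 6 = 4 / 3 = 1.33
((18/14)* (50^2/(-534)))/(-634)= 1875/197491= 0.01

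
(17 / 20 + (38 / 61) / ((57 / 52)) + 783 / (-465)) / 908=-30131 / 103021680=-0.00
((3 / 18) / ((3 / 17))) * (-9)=-17 / 2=-8.50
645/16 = 40.31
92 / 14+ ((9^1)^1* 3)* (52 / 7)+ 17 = 1569 / 7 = 224.14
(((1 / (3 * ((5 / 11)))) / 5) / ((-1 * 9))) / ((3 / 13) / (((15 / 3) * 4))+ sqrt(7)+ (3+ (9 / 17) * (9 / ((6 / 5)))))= -11114532 / 4078232605+ 8596016 * sqrt(7) / 22022456067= -0.00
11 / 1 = 11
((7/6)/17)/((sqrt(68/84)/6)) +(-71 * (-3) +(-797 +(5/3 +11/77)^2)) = -256100/441 +7 * sqrt(357)/289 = -580.27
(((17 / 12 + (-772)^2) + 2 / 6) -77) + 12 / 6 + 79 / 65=154937111 / 260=595911.97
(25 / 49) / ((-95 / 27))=-135 / 931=-0.15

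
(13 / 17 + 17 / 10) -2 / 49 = 20191 / 8330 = 2.42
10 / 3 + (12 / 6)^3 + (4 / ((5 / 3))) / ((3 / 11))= 302 / 15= 20.13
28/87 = 0.32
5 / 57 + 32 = 1829 / 57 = 32.09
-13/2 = -6.50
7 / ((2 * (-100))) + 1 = 193 / 200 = 0.96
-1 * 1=-1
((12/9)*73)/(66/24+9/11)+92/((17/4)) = 391744/8007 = 48.93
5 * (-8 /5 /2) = -4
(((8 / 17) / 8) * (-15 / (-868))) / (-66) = -5 / 324632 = -0.00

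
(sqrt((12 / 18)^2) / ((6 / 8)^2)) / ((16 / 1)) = 2 / 27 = 0.07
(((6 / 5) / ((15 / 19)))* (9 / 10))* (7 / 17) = 1197 / 2125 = 0.56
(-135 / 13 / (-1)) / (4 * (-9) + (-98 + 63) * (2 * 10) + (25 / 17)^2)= -13005 / 919009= -0.01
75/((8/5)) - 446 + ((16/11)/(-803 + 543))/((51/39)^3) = -862801903/2161720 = -399.13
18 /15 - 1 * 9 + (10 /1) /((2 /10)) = 211 /5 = 42.20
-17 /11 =-1.55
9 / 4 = 2.25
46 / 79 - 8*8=-5010 / 79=-63.42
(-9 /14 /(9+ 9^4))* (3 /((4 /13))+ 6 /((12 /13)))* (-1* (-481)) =-6253 /8176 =-0.76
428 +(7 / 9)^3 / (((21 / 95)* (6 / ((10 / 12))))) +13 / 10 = 169114613 / 393660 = 429.60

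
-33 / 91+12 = 1059 / 91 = 11.64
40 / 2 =20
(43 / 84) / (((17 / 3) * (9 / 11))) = 473 / 4284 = 0.11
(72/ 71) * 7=504/ 71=7.10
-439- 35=-474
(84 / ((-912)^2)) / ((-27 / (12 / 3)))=-7 / 467856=-0.00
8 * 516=4128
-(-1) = 1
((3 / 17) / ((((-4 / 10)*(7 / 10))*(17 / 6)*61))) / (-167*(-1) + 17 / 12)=-5400 / 249397463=-0.00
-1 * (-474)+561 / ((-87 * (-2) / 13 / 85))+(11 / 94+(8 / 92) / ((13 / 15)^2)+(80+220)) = 22976841378 / 5297981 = 4336.91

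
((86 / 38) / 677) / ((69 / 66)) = 946 / 295849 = 0.00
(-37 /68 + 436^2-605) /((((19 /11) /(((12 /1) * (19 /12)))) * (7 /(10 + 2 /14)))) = 10063459131 /3332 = 3020245.84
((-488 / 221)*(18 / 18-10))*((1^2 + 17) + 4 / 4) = 83448 / 221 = 377.59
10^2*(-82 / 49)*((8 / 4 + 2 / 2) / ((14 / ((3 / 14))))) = -18450 / 2401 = -7.68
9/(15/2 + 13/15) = 270/251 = 1.08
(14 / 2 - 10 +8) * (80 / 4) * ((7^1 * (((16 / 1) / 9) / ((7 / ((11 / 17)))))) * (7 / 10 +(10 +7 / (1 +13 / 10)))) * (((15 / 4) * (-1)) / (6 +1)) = -6954200 / 8211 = -846.94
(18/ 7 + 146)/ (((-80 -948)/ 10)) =-2600/ 1799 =-1.45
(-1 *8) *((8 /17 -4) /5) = 96 /17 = 5.65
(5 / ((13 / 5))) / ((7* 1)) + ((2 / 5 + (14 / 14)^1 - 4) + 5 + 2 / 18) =11408 / 4095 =2.79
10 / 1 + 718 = 728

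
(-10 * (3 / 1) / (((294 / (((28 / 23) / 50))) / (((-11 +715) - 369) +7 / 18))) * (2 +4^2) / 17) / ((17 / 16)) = -193184 / 232645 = -0.83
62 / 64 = 31 / 32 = 0.97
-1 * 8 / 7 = -8 / 7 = -1.14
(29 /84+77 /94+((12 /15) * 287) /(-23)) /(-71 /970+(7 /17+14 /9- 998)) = 19806051603 /2237290592782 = 0.01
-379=-379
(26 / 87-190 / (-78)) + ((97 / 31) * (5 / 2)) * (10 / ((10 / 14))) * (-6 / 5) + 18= -1293571 / 11687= -110.68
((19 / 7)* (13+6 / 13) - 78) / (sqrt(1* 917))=-77* sqrt(917) / 1703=-1.37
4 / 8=1 / 2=0.50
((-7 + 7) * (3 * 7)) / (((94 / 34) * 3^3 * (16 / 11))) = 0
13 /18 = 0.72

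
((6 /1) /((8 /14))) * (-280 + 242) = -399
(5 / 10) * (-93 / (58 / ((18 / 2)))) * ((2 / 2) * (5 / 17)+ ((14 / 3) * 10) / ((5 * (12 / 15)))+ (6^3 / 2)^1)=-853461 / 986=-865.58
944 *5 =4720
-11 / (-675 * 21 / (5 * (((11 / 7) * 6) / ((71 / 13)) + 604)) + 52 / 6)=-9934518 / 3600211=-2.76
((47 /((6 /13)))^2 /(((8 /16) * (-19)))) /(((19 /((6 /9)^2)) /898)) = -22929.60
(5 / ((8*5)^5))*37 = 37 / 20480000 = 0.00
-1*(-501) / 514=501 / 514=0.97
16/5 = 3.20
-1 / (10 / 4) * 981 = -1962 / 5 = -392.40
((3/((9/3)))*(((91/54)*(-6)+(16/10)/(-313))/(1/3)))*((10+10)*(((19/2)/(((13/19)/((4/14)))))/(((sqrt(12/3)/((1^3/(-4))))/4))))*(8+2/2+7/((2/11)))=4886591665/85449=57187.23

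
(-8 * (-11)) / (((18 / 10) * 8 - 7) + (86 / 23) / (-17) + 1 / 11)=946220 / 78181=12.10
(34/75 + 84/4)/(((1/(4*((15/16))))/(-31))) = -49879/20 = -2493.95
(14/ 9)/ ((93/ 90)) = 140/ 93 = 1.51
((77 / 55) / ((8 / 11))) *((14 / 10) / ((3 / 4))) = 539 / 150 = 3.59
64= 64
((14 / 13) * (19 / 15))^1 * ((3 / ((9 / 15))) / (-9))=-266 / 351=-0.76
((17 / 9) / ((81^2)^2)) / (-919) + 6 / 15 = 712078858697 / 1780197146955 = 0.40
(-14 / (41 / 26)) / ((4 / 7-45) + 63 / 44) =112112 / 542963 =0.21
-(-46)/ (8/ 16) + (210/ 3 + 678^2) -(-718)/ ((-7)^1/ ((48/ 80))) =16092456/ 35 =459784.46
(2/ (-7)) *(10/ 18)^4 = -1250/ 45927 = -0.03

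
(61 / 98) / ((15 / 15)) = 0.62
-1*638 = -638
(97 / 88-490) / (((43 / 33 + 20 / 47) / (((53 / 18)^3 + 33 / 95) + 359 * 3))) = -411855335568977 / 1320338880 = -311931.54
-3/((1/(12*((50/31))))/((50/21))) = -30000/217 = -138.25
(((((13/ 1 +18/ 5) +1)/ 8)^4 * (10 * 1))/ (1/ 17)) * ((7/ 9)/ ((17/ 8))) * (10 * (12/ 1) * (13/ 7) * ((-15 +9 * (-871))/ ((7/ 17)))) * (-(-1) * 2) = -309795126784/ 25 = -12391805071.36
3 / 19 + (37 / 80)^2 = 45211 / 121600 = 0.37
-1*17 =-17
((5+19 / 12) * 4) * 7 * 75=13825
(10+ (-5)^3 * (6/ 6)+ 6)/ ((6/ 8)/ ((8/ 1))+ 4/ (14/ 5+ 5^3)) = -2228832/ 2557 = -871.66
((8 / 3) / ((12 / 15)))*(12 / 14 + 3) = 90 / 7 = 12.86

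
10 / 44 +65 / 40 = 163 / 88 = 1.85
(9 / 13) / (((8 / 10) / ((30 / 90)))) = 15 / 52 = 0.29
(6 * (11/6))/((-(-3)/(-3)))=-11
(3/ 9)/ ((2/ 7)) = 7/ 6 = 1.17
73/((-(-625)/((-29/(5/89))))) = -188413/3125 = -60.29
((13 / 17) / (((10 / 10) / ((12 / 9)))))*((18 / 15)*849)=88296 / 85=1038.78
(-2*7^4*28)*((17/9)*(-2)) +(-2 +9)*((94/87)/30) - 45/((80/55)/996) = 2490625861/5220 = 477131.39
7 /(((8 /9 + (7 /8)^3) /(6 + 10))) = 516096 /7183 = 71.85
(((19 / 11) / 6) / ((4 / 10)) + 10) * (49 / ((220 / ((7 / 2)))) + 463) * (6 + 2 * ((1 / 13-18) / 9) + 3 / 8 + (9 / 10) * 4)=539826151549 / 18120960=29790.15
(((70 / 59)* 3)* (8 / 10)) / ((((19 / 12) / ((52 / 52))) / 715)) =1441440 / 1121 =1285.85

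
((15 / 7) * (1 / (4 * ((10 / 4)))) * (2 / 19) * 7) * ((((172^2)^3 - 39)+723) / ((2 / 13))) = 504899909463066 / 19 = 26573679445424.53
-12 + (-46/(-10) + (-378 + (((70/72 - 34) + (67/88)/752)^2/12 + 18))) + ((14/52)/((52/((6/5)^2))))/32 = -4972709201549561831/17984319263539200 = -276.50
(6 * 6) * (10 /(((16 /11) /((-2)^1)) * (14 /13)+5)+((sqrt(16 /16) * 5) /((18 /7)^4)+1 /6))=18656087 /195372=95.49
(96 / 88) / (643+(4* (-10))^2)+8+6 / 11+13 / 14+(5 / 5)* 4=4654393 / 345422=13.47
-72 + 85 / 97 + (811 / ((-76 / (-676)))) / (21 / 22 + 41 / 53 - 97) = -30063042065 / 204733341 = -146.84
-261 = -261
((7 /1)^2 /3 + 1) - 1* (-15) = 97 /3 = 32.33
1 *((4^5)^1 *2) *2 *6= 24576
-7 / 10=-0.70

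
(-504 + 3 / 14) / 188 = -7053 / 2632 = -2.68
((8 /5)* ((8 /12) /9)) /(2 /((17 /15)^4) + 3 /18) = 2672672 /31095945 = 0.09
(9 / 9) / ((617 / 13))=13 / 617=0.02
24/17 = 1.41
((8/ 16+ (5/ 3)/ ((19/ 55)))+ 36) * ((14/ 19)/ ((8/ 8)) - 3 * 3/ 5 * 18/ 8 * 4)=-6920459/ 10830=-639.01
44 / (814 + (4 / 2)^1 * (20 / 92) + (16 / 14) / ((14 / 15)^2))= 173558 / 3217713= 0.05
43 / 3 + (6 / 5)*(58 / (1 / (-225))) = -46937 / 3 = -15645.67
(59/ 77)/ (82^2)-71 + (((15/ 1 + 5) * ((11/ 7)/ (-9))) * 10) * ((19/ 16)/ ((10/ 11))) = -116.61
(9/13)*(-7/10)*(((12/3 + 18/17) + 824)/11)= -443961/12155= -36.52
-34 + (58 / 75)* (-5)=-568 / 15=-37.87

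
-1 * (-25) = 25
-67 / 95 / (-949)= 67 / 90155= 0.00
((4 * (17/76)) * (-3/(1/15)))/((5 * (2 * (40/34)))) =-3.42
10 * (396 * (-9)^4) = 25981560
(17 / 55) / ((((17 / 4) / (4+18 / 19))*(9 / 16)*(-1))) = -6016 / 9405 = -0.64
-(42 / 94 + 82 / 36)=-2305 / 846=-2.72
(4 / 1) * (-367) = -1468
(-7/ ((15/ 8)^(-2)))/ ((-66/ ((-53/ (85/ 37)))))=-205905/ 23936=-8.60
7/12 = 0.58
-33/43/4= -33/172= -0.19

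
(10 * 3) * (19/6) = 95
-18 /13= -1.38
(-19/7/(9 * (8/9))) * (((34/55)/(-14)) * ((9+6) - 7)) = 323/2695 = 0.12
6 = 6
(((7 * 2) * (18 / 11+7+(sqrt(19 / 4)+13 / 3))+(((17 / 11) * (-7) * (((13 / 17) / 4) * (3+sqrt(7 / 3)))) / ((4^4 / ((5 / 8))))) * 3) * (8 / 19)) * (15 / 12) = -2275 * sqrt(21) / 856064+70 * sqrt(19) / 19+22306445 / 233472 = 111.59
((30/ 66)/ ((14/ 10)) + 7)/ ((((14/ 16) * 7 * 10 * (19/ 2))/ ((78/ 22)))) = 175968/ 3942785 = 0.04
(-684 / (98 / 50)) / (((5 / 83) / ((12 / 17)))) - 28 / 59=-200996204 / 49147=-4089.69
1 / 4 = 0.25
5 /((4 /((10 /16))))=25 /32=0.78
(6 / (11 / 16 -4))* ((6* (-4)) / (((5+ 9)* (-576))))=-2 / 371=-0.01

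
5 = 5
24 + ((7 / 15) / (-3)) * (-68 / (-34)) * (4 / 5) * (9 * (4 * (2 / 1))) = 152 / 25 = 6.08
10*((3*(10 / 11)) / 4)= 75 / 11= 6.82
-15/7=-2.14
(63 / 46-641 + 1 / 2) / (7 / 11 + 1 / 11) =-40425 / 46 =-878.80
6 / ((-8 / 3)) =-2.25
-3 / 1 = -3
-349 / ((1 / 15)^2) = -78525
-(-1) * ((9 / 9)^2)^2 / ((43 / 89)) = 89 / 43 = 2.07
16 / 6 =8 / 3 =2.67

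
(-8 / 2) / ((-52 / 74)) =74 / 13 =5.69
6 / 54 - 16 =-143 / 9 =-15.89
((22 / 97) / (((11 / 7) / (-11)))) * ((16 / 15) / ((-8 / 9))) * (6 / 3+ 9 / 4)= 3927 / 485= 8.10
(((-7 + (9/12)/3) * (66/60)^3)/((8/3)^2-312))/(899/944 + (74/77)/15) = 629724051/21720739600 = 0.03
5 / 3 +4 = 17 / 3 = 5.67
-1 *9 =-9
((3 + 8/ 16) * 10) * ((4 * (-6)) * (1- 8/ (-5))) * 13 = -28392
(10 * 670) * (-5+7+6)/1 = 53600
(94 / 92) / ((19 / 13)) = 611 / 874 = 0.70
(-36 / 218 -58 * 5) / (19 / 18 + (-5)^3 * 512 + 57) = 569304 / 125454095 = 0.00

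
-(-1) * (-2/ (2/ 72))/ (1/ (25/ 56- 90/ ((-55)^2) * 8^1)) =-63549/ 4235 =-15.01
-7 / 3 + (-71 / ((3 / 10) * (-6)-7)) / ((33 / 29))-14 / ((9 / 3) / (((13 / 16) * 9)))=-29.37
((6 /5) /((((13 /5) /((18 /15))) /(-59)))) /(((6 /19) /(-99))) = 665874 /65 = 10244.22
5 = 5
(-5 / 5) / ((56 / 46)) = -23 / 28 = -0.82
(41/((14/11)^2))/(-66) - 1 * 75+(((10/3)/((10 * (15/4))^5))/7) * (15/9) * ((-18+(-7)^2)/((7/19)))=-25244757120307/334884375000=-75.38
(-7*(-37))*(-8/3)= -2072/3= -690.67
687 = 687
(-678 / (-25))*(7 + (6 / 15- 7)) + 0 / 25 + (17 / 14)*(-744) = -781008 / 875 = -892.58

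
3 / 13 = 0.23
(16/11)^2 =2.12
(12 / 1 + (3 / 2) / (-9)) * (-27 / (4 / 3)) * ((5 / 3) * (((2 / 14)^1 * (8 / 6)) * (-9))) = 9585 / 14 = 684.64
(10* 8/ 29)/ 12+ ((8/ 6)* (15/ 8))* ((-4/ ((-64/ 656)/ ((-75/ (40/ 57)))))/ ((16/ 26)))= -198233465/ 11136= -17801.14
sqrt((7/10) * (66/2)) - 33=-33 + sqrt(2310)/10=-28.19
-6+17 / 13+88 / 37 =-2.31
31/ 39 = 0.79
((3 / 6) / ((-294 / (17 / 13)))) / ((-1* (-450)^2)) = 17 / 1547910000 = 0.00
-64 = -64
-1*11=-11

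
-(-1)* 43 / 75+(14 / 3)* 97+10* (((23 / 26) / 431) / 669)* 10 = 42473228467 / 93710175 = 453.24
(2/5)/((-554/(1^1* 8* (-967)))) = 7736/1385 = 5.59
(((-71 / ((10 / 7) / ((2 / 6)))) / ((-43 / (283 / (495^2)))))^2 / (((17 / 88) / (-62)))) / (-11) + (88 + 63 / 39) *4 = 1978677749381781339712 / 5519916379269703125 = 358.46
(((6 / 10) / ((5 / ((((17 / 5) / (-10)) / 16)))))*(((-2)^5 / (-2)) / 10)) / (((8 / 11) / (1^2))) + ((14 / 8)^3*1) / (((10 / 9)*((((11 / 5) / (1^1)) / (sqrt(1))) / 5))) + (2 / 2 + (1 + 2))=65809691 / 4400000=14.96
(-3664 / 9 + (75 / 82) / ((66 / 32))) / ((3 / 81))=-4951992 / 451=-10980.03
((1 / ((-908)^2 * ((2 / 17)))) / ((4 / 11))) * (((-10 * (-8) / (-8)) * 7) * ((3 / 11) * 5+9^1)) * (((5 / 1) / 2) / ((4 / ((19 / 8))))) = -3221925 / 105531392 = -0.03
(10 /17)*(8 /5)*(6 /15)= 32 /85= 0.38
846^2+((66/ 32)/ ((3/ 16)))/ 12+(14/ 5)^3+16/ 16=1073609803/ 1500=715739.87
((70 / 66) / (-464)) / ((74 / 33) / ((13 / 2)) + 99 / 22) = -455 / 964424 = -0.00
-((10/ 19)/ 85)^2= -4/ 104329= -0.00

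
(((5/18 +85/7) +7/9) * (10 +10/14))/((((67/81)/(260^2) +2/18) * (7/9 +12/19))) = 6487969995000/7185386803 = 902.94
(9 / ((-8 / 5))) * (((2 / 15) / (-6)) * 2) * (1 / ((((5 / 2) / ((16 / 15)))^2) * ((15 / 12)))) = 1024 / 28125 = 0.04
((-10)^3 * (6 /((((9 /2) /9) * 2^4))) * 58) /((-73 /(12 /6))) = 87000 /73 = 1191.78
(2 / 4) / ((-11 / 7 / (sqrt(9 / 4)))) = -21 / 44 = -0.48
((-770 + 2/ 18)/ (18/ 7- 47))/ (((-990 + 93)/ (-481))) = 1794611/ 193131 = 9.29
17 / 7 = 2.43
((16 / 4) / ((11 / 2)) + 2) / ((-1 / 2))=-60 / 11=-5.45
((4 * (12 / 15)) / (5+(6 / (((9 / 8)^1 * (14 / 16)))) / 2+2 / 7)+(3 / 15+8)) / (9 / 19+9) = 20387 / 22500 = 0.91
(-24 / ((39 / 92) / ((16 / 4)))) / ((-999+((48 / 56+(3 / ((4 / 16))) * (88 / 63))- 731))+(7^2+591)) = 7728 / 36595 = 0.21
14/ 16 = 7/ 8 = 0.88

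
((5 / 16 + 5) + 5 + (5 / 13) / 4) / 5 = 433 / 208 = 2.08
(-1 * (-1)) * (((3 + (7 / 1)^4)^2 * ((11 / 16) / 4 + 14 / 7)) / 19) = 50206939 / 76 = 660617.62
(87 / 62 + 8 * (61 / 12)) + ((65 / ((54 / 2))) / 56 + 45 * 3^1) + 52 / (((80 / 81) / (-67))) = -785208443 / 234360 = -3350.44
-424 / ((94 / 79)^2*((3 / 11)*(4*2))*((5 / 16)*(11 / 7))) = -9261644 / 33135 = -279.51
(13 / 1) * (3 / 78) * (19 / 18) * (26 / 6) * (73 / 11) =18031 / 1188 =15.18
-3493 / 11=-317.55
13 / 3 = 4.33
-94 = -94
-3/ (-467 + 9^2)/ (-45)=-1/ 5790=-0.00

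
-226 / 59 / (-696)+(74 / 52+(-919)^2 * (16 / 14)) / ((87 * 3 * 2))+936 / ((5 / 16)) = 67883253973 / 14013090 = 4844.27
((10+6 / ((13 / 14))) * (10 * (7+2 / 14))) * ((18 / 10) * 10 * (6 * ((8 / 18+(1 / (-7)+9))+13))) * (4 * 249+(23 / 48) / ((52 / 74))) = 23374442845625 / 8281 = 2822659442.78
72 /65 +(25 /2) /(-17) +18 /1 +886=1998663 /2210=904.37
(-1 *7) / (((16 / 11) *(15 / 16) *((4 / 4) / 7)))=-539 / 15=-35.93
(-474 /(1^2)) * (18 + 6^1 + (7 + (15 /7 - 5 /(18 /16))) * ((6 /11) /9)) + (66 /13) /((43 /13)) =-342969734 /29799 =-11509.44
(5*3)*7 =105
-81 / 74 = -1.09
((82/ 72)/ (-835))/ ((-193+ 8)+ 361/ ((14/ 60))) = -287/ 286622100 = -0.00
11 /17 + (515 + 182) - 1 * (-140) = 14240 /17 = 837.65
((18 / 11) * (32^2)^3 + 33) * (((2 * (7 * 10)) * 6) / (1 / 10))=162349766838000 / 11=14759069712545.45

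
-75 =-75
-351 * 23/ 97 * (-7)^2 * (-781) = 308945637/ 97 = 3185006.57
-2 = -2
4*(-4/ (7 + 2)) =-16/ 9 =-1.78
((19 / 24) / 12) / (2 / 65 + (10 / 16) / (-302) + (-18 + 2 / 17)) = -3170245 / 857943738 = -0.00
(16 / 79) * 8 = 128 / 79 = 1.62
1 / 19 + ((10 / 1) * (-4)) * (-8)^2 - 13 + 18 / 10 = -2571.15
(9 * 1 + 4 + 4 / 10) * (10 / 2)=67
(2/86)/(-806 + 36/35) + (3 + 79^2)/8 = 472780833/605741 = 780.50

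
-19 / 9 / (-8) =19 / 72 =0.26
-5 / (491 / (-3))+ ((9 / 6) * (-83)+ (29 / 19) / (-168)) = -124.48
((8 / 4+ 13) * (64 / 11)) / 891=320 / 3267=0.10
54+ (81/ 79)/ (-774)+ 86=140.00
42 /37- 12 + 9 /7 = -2481 /259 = -9.58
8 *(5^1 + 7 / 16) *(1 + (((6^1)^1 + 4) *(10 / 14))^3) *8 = 127170.16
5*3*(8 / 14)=60 / 7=8.57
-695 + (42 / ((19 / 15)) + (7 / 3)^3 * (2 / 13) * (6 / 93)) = -136802507 / 206739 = -661.72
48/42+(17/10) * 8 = 516/35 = 14.74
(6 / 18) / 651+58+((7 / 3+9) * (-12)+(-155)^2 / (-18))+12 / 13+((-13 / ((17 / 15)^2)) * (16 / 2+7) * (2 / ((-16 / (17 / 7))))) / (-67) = -326771079541 / 231344568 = -1412.49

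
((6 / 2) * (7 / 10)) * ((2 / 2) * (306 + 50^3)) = 1315713 / 5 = 263142.60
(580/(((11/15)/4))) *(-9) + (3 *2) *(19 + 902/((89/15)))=-27446.59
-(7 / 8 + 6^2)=-295 / 8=-36.88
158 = 158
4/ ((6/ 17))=34/ 3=11.33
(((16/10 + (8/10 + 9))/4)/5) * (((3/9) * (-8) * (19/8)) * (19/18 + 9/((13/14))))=-181583/4680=-38.80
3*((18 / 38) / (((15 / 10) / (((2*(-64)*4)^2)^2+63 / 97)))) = 119984206382190 / 1843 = 65102662171.56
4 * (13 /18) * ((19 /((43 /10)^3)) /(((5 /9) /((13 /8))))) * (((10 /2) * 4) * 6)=19266000 /79507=242.32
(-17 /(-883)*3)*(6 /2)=153 /883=0.17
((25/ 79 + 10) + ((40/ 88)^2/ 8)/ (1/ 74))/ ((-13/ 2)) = -467535/ 248534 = -1.88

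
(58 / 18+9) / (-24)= -0.51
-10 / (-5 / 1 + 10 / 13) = 26 / 11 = 2.36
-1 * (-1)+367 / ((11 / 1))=378 / 11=34.36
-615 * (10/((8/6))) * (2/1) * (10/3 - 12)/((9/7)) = 186550/3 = 62183.33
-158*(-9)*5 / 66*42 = 49770 / 11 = 4524.55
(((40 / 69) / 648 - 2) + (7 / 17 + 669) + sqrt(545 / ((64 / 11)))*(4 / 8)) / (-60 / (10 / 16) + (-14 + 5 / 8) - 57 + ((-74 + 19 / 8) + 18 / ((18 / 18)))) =-63412879 / 20902860 - sqrt(5995) / 3520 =-3.06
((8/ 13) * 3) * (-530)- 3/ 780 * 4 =-63601/ 65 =-978.48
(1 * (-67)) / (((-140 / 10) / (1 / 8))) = 67 / 112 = 0.60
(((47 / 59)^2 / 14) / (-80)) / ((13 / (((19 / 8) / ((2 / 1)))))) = -41971 / 810933760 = -0.00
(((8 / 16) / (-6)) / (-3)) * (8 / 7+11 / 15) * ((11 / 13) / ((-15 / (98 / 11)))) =-1379 / 52650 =-0.03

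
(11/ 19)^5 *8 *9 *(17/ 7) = 197126424/ 17332693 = 11.37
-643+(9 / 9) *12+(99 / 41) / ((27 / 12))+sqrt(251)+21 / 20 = -613.03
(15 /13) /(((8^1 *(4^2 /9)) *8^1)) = 135 /13312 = 0.01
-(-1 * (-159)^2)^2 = -639128961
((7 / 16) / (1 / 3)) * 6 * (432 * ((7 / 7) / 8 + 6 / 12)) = 8505 / 4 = 2126.25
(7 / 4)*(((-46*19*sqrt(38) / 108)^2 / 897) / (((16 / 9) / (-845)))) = -71779435 / 31104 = -2307.72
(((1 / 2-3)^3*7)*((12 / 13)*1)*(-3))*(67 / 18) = 58625 / 52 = 1127.40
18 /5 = 3.60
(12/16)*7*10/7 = 15/2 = 7.50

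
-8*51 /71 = -408 /71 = -5.75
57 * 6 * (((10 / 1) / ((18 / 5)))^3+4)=8698.25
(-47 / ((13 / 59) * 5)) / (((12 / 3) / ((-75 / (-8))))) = -41595 / 416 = -99.99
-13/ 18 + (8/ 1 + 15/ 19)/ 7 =1277/ 2394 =0.53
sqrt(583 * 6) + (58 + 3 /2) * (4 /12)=78.98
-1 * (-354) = 354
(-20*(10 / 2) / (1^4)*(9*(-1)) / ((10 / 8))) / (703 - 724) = -240 / 7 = -34.29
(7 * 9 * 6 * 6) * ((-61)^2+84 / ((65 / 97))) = 567029484 / 65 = 8723530.52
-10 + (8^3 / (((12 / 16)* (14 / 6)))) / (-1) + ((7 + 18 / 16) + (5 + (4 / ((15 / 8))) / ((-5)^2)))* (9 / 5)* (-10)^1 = -1891251 / 3500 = -540.36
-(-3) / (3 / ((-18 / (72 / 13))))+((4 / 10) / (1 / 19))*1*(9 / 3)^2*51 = 69703 / 20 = 3485.15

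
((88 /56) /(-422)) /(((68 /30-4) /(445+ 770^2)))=97901925 /76804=1274.70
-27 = -27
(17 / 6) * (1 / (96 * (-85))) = -1 / 2880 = -0.00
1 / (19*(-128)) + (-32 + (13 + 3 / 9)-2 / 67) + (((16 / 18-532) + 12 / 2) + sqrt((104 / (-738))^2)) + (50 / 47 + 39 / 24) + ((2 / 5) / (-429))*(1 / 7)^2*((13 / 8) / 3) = -1373345965657129 / 2538634116480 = -540.98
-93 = -93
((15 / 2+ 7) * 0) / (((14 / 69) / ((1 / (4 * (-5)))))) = 0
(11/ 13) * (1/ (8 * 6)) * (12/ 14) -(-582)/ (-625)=-416821/ 455000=-0.92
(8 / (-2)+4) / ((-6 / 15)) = 0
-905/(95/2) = -362/19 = -19.05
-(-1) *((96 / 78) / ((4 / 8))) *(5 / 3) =160 / 39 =4.10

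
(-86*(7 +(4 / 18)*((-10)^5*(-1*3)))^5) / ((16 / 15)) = -106228591953698283664032500.00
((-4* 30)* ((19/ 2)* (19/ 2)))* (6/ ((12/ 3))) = -16245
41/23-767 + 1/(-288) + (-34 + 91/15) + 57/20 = -790.30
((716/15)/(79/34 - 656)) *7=-24344/47625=-0.51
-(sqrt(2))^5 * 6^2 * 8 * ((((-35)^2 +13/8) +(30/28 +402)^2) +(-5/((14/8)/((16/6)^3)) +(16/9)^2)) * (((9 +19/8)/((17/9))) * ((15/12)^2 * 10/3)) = -8443445671375 * sqrt(2)/1428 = -8361929538.95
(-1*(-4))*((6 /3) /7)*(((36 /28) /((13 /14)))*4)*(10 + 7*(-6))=-18432 /91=-202.55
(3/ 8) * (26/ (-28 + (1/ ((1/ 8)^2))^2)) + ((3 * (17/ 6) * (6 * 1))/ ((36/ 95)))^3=475988021843/ 195264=2437663.99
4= 4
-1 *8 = -8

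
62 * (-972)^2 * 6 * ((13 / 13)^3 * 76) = 26710933248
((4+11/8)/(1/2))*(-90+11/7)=-26617/28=-950.61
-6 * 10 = -60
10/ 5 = 2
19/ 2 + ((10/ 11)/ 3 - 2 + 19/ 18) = 877/ 99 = 8.86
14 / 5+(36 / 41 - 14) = -2116 / 205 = -10.32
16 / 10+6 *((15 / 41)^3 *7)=1260118 / 344605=3.66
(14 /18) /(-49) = -1 /63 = -0.02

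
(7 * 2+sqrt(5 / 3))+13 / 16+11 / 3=sqrt(15) / 3+887 / 48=19.77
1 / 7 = 0.14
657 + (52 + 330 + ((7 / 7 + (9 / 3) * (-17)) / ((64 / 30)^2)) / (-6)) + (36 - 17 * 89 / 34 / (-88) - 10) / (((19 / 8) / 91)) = 440106179 / 214016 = 2056.42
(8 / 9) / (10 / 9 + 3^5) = 8 / 2197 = 0.00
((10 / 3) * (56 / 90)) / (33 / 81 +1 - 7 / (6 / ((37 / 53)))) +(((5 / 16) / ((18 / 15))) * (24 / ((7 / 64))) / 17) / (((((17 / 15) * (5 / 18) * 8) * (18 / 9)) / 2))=16590428 / 3433031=4.83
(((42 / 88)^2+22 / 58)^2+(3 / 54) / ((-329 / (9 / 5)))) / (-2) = -1909563910757 / 10370569341440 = -0.18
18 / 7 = 2.57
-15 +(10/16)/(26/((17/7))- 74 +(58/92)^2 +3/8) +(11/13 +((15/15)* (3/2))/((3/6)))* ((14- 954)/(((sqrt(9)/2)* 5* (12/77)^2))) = -10453254480425/526272903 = -19862.80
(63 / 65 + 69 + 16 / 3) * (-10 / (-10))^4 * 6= 29368 / 65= 451.82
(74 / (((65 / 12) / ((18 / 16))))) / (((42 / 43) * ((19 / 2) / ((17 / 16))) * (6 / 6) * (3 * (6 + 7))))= 81141 / 1798160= 0.05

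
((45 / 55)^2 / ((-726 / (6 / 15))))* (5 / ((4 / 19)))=-0.01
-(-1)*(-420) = -420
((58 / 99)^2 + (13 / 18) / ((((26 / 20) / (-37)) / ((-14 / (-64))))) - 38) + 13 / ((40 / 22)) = -54890771 / 1568160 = -35.00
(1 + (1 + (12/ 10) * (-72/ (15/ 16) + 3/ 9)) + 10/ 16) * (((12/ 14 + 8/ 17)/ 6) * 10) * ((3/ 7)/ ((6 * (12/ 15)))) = -1408333/ 79968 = -17.61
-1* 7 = -7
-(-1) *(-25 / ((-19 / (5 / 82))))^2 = 15625 / 2427364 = 0.01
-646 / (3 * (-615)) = 646 / 1845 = 0.35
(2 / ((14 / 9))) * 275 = 2475 / 7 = 353.57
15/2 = 7.50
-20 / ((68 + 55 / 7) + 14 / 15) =-2100 / 8063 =-0.26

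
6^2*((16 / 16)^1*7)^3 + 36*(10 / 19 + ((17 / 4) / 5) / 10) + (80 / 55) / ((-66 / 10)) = 4265721041 / 344850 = 12369.79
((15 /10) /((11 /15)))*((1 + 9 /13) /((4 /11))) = 9.52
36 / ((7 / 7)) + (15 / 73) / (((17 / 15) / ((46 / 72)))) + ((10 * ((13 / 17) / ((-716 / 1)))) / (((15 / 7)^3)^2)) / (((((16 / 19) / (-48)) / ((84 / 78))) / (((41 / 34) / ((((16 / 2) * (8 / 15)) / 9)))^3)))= 36.23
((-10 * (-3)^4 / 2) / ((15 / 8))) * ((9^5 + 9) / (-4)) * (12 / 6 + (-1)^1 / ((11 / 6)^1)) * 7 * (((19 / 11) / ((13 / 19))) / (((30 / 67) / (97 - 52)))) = 12958769994912 / 1573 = 8238251745.02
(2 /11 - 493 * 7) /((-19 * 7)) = 37959 /1463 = 25.95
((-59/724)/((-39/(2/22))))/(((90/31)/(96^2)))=234112/388245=0.60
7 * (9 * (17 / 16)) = 1071 / 16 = 66.94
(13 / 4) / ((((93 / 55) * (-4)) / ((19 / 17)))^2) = 14196325 / 159971904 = 0.09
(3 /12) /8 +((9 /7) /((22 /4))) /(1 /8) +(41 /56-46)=-15265 /352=-43.37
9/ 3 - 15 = -12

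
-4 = -4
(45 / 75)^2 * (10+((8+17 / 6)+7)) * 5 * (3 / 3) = 501 / 10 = 50.10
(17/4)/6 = 17/24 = 0.71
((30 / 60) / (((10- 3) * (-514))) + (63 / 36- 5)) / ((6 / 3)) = -5847 / 3598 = -1.63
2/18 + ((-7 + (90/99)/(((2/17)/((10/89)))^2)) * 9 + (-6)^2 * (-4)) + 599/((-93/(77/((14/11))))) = -28641414911/48619098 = -589.10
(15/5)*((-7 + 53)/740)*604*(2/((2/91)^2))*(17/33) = 488918521/2035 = 240254.80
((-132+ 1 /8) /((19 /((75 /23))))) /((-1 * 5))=15825 /3496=4.53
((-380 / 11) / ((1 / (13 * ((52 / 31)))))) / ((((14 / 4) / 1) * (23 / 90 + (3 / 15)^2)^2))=-5475600000 / 2222297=-2463.94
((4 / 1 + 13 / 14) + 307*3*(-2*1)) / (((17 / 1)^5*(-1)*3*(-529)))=-8573 / 10515460942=-0.00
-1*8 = -8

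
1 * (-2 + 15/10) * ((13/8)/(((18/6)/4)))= -13/12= -1.08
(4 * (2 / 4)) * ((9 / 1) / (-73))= -18 / 73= -0.25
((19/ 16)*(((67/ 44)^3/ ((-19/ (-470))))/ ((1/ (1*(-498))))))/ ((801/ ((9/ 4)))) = -145.09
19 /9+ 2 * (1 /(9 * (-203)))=1285 /609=2.11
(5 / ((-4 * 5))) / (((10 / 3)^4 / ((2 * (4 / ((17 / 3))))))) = -243 / 85000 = -0.00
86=86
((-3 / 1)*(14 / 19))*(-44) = 1848 / 19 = 97.26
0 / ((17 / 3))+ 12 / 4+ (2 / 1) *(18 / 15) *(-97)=-1149 / 5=-229.80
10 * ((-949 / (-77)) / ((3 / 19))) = 180310 / 231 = 780.56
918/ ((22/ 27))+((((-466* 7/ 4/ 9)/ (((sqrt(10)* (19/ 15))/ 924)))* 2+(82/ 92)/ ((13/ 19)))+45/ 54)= 11137597/ 9867 - 251174* sqrt(10)/ 19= -40675.54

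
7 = 7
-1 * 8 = -8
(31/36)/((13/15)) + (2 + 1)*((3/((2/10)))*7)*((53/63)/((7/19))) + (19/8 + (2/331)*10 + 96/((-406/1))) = 15146190587/20964216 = 722.48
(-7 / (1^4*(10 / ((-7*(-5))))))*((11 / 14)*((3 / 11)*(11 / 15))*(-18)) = 693 / 10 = 69.30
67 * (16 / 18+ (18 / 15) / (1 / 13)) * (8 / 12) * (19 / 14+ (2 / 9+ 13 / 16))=1761.62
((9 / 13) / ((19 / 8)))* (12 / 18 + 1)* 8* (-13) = -960 / 19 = -50.53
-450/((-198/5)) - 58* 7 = -4341/11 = -394.64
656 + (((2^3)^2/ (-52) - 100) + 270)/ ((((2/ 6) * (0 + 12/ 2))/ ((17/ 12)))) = 120985/ 156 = 775.54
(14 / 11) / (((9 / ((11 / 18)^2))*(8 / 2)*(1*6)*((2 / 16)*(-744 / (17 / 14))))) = -187 / 6508512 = -0.00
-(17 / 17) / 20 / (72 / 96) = -1 / 15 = -0.07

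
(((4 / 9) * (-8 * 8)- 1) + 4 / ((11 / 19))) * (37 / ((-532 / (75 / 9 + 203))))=26167399 / 79002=331.22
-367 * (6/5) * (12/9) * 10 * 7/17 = -41104/17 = -2417.88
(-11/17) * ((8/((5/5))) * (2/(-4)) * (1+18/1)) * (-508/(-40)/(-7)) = -53086/595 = -89.22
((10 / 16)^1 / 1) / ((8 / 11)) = 55 / 64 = 0.86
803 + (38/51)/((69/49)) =803.53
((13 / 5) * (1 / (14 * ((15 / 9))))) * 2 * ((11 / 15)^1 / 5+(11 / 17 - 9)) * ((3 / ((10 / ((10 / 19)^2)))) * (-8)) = 6528912 / 5369875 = 1.22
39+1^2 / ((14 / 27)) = 573 / 14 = 40.93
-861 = -861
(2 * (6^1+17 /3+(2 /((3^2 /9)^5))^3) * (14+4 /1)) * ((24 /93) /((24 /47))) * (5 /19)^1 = 55460 /589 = 94.16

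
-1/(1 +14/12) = -6/13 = -0.46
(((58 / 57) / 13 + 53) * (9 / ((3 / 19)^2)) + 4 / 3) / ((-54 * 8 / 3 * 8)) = -16.63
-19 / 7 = -2.71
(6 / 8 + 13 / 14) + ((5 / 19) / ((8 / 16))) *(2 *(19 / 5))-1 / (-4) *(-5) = 31 / 7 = 4.43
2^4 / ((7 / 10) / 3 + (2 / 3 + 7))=160 / 79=2.03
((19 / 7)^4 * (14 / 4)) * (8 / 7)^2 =4170272 / 16807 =248.13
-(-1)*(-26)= -26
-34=-34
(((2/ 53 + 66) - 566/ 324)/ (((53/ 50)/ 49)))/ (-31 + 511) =135240245/ 21842784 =6.19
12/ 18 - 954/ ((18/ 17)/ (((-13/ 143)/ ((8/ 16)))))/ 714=0.90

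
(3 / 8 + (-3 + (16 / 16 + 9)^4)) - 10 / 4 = 79959 / 8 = 9994.88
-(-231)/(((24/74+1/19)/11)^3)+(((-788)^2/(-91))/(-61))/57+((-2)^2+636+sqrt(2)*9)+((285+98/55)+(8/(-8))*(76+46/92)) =9*sqrt(2)+743685390904645979263/129540743582250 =5740950.83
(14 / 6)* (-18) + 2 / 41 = -1720 / 41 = -41.95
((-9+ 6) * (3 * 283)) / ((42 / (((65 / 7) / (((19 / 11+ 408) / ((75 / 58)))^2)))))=-37560290625 / 6696643489928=-0.01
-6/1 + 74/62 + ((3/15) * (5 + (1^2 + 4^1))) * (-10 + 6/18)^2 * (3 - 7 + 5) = 50801/279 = 182.08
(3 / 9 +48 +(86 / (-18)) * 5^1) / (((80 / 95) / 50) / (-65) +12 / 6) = 3396250 / 277839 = 12.22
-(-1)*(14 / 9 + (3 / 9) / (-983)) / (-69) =-0.02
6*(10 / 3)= 20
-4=-4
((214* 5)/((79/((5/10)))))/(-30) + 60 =28333/474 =59.77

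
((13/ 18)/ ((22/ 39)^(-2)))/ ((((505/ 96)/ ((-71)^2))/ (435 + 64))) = 19479714496/ 177255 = 109896.56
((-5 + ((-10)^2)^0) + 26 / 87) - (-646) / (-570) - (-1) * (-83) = -12736 / 145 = -87.83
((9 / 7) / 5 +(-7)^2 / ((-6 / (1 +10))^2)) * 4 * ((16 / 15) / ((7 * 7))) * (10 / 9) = 6650848 / 416745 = 15.96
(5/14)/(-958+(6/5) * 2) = -0.00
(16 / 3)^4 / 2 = 32768 / 81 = 404.54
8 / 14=4 / 7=0.57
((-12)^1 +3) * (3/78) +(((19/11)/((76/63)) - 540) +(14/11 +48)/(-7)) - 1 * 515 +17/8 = -770827/728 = -1058.83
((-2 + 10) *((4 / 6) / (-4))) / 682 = -2 / 1023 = -0.00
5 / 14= 0.36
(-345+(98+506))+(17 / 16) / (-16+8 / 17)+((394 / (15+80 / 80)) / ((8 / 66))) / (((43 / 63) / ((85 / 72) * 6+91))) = 2674821211 / 90816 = 29453.19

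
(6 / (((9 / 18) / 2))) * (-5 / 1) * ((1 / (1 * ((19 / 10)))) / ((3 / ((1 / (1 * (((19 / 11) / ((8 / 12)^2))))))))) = -17600 / 3249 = -5.42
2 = 2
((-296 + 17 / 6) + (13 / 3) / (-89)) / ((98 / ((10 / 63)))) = -782885 / 1648458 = -0.47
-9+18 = 9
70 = 70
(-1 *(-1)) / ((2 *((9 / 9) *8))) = 1 / 16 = 0.06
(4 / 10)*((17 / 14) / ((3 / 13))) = 221 / 105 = 2.10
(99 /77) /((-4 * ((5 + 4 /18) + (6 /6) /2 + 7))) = -81 /3206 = -0.03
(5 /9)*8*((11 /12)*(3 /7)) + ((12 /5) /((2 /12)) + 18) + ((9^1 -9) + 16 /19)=209404 /5985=34.99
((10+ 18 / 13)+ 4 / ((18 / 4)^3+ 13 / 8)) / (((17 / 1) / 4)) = 220464 / 81991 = 2.69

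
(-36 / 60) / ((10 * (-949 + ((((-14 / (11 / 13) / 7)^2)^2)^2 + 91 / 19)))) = -12218456217 / 6105795090200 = -0.00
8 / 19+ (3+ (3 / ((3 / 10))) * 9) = 1775 / 19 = 93.42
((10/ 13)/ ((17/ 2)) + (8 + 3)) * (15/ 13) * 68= 147060/ 169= 870.18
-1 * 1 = -1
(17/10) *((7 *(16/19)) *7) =70.15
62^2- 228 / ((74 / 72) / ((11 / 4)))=119656 / 37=3233.95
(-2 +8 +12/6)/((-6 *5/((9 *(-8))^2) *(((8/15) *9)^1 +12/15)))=-1728/7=-246.86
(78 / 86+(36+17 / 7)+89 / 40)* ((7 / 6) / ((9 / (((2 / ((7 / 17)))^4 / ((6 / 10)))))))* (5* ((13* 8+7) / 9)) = 7731703088765 / 25088049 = 308182.72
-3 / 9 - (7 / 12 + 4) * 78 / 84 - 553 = -557.59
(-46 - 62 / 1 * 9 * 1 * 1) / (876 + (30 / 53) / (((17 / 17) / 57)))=-16006 / 24069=-0.67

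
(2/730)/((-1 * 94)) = -1/34310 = -0.00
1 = 1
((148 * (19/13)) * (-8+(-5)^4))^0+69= 70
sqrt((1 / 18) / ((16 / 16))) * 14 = 7 * sqrt(2) / 3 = 3.30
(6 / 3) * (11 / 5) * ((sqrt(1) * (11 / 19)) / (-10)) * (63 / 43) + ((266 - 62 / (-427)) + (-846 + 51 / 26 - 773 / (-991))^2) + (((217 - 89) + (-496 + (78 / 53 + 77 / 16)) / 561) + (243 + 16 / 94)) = 23035106532263426836210304521 / 32365366202081633120400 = 711720.87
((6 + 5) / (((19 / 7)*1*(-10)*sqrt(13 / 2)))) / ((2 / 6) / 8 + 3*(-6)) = 924*sqrt(26) / 532285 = 0.01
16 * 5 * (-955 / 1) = -76400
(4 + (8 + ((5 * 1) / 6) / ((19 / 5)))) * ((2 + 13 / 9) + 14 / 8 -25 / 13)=2132683 / 53352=39.97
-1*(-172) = 172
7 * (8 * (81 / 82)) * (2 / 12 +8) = 18522 / 41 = 451.76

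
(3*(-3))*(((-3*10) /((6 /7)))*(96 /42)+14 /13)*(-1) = -9234 /13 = -710.31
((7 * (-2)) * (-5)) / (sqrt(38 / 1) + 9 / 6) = -420 / 143 + 280 * sqrt(38) / 143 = 9.13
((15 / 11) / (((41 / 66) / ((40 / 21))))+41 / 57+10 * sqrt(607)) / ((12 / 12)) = 80167 / 16359+10 * sqrt(607) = 251.27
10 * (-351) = -3510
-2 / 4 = -1 / 2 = -0.50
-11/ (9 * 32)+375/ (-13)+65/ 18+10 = -19061/ 1248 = -15.27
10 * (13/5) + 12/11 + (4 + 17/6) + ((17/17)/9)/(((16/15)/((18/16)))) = 143791/4224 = 34.04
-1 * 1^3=-1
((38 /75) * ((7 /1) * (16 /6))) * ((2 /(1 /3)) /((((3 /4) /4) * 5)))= 68096 /1125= 60.53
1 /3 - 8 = -23 /3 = -7.67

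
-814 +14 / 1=-800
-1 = -1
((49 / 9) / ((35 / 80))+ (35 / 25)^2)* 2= 6482 / 225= 28.81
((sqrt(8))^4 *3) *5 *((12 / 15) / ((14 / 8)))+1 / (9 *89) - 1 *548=-611957 / 5607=-109.14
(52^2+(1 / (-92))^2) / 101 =22886657 / 854864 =26.77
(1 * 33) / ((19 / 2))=66 / 19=3.47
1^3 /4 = 1 /4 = 0.25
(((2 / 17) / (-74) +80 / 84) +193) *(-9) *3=-23057064 / 4403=-5236.67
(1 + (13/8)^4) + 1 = 36753/4096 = 8.97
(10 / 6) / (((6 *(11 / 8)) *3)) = 20 / 297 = 0.07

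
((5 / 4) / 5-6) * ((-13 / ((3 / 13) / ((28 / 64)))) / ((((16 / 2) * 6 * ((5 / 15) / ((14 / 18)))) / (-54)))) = -190463 / 512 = -372.00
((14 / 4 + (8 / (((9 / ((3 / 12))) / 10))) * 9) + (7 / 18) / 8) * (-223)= -756193 / 144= -5251.34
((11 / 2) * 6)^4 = 1185921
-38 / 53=-0.72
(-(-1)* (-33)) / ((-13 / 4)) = 132 / 13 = 10.15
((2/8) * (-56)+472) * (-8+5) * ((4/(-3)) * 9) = 16488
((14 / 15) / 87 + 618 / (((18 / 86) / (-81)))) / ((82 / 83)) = -12952632064 / 53505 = -242082.65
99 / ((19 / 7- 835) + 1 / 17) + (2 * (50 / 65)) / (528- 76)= -16811114 / 145482415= -0.12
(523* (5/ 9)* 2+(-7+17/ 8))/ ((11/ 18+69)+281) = 1.64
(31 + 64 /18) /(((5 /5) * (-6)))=-311 /54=-5.76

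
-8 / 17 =-0.47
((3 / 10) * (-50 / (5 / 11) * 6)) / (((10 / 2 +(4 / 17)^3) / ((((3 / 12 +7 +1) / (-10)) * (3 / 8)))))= 4377483 / 358240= 12.22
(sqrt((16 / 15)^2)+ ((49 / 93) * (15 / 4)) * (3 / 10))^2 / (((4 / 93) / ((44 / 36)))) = 419165219 / 5356800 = 78.25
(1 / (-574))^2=1 / 329476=0.00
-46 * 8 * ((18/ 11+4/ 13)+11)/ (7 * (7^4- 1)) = -14191/ 50050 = -0.28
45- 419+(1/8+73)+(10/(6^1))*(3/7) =-16809/56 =-300.16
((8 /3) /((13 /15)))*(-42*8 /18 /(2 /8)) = -8960 /39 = -229.74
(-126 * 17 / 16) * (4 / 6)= -357 / 4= -89.25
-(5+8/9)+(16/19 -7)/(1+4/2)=-1358/171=-7.94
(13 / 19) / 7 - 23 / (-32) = 3475 / 4256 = 0.82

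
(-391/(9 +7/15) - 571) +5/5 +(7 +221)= -54429/142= -383.30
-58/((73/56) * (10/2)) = -3248/365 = -8.90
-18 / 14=-9 / 7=-1.29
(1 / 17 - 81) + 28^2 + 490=20282 / 17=1193.06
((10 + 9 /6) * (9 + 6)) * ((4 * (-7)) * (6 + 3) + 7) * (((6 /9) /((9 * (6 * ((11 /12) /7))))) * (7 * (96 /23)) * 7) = -26891200 /33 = -814884.85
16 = 16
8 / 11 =0.73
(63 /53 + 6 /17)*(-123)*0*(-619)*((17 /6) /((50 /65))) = 0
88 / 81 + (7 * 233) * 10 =1321198 / 81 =16311.09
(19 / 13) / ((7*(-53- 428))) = -19 / 43771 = -0.00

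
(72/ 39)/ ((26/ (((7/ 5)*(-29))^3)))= -100385124/ 21125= -4751.96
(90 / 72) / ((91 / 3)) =0.04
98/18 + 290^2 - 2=84103.44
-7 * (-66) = 462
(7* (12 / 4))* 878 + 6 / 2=18441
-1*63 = -63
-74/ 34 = -37/ 17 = -2.18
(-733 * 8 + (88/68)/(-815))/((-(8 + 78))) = 40622871/595765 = 68.19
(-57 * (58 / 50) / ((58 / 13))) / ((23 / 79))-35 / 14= -30707 / 575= -53.40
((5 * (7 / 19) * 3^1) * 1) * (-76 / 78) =-70 / 13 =-5.38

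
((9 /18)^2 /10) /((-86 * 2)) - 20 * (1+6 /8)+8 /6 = -694883 /20640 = -33.67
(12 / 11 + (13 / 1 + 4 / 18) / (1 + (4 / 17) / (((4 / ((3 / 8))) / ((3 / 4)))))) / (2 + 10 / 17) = 468605 / 86031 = 5.45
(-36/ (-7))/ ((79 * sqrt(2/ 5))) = 18 * sqrt(10)/ 553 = 0.10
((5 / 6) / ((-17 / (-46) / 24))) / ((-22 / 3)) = -1380 / 187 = -7.38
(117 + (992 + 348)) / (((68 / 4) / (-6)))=-514.24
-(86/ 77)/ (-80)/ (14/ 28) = 43/ 1540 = 0.03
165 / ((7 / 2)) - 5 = 295 / 7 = 42.14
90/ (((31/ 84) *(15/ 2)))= 1008/ 31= 32.52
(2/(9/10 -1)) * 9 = -180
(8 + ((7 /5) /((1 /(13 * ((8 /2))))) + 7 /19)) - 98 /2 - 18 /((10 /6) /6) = -620 /19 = -32.63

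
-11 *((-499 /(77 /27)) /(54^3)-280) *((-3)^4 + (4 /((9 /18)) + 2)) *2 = 1634599447 /2916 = 560562.22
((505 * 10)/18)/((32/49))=123725/288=429.60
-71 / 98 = -0.72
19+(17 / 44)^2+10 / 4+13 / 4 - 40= -29235 / 1936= -15.10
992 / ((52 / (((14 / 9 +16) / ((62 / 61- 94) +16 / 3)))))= -298778 / 78195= -3.82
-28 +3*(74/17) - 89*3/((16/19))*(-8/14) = 79129/476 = 166.24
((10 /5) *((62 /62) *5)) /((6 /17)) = 85 /3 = 28.33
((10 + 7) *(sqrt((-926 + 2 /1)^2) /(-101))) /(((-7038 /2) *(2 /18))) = 924 /2323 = 0.40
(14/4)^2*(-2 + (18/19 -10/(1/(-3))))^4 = 1120951562500/130321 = 8601465.32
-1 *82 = -82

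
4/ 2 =2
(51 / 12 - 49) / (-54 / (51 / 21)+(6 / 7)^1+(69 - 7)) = -21301 / 19336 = -1.10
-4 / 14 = -2 / 7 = -0.29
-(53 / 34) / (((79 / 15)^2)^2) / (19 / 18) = -0.00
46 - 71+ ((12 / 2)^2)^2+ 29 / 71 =90270 / 71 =1271.41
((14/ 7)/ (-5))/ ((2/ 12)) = -12/ 5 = -2.40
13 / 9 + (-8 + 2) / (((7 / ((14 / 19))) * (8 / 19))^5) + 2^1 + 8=52709 / 4608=11.44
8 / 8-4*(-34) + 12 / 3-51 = 90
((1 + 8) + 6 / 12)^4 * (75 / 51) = 11978.03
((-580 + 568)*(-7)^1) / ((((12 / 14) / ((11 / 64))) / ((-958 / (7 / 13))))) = -479479 / 16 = -29967.44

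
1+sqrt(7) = 3.65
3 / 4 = 0.75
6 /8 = 0.75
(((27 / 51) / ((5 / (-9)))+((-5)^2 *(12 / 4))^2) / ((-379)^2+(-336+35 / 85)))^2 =176331841 / 114487489600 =0.00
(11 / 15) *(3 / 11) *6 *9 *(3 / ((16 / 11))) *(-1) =-891 / 40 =-22.28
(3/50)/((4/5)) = 3/40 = 0.08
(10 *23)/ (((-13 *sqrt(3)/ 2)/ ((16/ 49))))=-7360 *sqrt(3)/ 1911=-6.67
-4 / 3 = -1.33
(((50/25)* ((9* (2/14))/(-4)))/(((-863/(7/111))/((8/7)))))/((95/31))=372/21234115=0.00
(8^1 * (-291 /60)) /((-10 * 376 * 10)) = 97 /94000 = 0.00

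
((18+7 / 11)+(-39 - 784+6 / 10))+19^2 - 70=-28202 / 55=-512.76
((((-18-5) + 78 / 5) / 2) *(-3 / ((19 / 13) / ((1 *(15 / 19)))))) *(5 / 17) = 21645 / 12274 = 1.76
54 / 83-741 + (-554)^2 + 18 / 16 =203301379 / 664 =306176.78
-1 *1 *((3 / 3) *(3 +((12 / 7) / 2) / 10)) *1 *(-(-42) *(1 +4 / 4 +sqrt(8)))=-1296 *sqrt(2) / 5 - 1296 / 5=-625.76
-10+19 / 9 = -71 / 9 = -7.89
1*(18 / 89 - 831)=-73941 / 89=-830.80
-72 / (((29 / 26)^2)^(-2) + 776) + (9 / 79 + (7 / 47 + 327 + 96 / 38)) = 532349394011020 / 1614665132771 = 329.70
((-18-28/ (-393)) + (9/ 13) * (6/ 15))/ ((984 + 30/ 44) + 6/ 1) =-9920152/ 556753275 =-0.02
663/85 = 39/5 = 7.80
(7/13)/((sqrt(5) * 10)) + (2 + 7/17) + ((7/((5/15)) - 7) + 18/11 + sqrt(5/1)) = 657 * sqrt(5)/650 + 3375/187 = 20.31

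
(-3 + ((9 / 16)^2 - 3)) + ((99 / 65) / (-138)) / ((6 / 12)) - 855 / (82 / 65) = -683.45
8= 8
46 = 46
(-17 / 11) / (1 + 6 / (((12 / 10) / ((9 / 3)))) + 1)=-1 / 11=-0.09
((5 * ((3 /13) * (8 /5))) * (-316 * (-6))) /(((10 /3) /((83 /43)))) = 5665248 /2795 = 2026.92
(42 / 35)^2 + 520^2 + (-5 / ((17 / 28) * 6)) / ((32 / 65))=5516132501 / 20400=270398.65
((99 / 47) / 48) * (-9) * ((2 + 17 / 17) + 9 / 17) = -4455 / 3196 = -1.39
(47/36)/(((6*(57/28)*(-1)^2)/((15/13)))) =1645/13338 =0.12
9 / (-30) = -3 / 10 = -0.30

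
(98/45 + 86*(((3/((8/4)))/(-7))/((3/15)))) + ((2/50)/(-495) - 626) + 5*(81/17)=-692.14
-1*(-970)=970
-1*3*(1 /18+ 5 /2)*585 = -4485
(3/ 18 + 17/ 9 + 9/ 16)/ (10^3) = 377/ 144000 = 0.00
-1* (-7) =7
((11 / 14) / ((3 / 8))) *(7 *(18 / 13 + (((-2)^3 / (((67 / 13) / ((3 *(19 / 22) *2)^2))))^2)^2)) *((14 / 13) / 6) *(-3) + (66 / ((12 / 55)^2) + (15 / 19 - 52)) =-721195554898746719694142109 / 30262134292998403224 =-23831615.71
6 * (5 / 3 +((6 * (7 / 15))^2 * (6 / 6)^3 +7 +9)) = 3826 / 25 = 153.04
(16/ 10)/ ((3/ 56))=29.87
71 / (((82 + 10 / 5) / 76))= 1349 / 21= 64.24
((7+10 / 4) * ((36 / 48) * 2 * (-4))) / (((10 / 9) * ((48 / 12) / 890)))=-45657 / 4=-11414.25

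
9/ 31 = 0.29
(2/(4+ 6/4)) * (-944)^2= 3564544/11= 324049.45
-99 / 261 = -11 / 29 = -0.38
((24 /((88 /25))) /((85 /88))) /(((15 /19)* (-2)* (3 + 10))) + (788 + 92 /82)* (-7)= -50054754 /9061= -5524.20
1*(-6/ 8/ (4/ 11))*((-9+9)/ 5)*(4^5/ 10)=0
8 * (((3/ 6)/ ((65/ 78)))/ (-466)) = -0.01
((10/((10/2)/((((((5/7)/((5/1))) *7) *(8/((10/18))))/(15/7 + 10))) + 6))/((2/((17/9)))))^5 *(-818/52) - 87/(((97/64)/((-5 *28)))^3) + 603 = 68569633.90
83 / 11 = 7.55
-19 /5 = -3.80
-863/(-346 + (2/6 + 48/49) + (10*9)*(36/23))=2917803/689107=4.23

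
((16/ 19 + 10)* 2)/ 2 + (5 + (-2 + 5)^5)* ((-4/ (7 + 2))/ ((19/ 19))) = -16994/ 171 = -99.38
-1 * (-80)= 80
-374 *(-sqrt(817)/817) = 374 *sqrt(817)/817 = 13.08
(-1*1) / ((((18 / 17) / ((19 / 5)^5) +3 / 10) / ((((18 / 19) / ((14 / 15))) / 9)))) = -110772850 / 295968281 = -0.37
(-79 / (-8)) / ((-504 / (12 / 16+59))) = -18881 / 16128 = -1.17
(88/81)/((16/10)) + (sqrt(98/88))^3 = 55/81 + 343 * sqrt(11)/968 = 1.85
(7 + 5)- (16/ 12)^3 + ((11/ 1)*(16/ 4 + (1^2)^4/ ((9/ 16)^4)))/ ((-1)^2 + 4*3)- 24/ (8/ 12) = -95356/ 6561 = -14.53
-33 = -33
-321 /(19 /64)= -1081.26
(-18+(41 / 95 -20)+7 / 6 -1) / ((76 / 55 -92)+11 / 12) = 469018 / 1124857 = 0.42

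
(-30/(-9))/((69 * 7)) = 10/1449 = 0.01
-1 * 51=-51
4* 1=4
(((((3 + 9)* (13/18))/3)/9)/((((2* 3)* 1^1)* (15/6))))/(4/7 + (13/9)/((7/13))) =182/27675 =0.01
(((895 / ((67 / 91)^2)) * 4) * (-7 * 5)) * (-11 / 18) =5706851150 / 40401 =141255.20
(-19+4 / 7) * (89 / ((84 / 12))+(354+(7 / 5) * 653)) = -5783328 / 245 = -23605.42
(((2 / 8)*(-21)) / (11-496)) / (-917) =-3 / 254140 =-0.00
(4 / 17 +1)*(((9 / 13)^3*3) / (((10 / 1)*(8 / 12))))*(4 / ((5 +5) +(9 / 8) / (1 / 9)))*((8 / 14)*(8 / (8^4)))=19683 / 481055120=0.00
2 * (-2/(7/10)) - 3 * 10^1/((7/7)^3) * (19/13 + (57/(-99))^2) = -1965640/33033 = -59.51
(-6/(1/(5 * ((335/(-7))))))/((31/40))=402000/217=1852.53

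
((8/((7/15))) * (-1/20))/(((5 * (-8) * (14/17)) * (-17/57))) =-171/1960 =-0.09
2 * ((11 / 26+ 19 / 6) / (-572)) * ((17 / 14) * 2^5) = -2720 / 5577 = -0.49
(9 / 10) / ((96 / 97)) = 291 / 320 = 0.91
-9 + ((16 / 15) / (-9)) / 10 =-6083 / 675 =-9.01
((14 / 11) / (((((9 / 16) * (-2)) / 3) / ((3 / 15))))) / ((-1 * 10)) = 56 / 825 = 0.07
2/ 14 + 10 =71/ 7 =10.14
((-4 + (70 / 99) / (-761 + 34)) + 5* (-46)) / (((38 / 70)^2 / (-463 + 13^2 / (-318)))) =368066.04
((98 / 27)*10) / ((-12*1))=-245 / 81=-3.02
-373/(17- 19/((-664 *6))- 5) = -1486032/47827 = -31.07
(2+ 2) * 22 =88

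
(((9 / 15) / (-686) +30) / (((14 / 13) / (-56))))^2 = 7157347803684 / 2941225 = 2433458.10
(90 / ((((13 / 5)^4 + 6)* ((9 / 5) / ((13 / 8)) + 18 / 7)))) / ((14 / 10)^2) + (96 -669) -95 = -14045941823 / 21034461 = -667.76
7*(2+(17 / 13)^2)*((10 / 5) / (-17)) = -8778 / 2873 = -3.06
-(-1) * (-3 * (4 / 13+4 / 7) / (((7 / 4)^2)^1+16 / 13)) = -3840 / 6251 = -0.61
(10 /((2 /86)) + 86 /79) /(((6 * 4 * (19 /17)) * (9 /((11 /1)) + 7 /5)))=7.25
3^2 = 9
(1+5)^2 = 36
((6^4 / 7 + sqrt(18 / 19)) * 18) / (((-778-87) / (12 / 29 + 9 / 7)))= -1609632 / 245833-3726 * sqrt(38) / 667261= -6.58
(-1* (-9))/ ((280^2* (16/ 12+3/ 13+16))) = 351/ 53704000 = 0.00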